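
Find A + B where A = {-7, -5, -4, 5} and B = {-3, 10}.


A + B = {a + b : a ∈ A, b ∈ B}.
Enumerate all |A|·|B| = 4·2 = 8 pairs (a, b) and collect distinct sums.
a = -7: -7+-3=-10, -7+10=3
a = -5: -5+-3=-8, -5+10=5
a = -4: -4+-3=-7, -4+10=6
a = 5: 5+-3=2, 5+10=15
Collecting distinct sums: A + B = {-10, -8, -7, 2, 3, 5, 6, 15}
|A + B| = 8

A + B = {-10, -8, -7, 2, 3, 5, 6, 15}


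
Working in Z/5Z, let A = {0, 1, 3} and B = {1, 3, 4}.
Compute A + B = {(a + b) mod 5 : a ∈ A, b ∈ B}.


Work in Z/5Z: reduce every sum a + b modulo 5.
Enumerate all 9 pairs:
a = 0: 0+1=1, 0+3=3, 0+4=4
a = 1: 1+1=2, 1+3=4, 1+4=0
a = 3: 3+1=4, 3+3=1, 3+4=2
Distinct residues collected: {0, 1, 2, 3, 4}
|A + B| = 5 (out of 5 total residues).

A + B = {0, 1, 2, 3, 4}


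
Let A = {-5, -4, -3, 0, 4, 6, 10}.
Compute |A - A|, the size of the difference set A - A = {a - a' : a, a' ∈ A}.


A - A = {a - a' : a, a' ∈ A}; |A| = 7.
Bounds: 2|A|-1 ≤ |A - A| ≤ |A|² - |A| + 1, i.e. 13 ≤ |A - A| ≤ 43.
Note: 0 ∈ A - A always (from a - a). The set is symmetric: if d ∈ A - A then -d ∈ A - A.
Enumerate nonzero differences d = a - a' with a > a' (then include -d):
Positive differences: {1, 2, 3, 4, 5, 6, 7, 8, 9, 10, 11, 13, 14, 15}
Full difference set: {0} ∪ (positive diffs) ∪ (negative diffs).
|A - A| = 1 + 2·14 = 29 (matches direct enumeration: 29).

|A - A| = 29


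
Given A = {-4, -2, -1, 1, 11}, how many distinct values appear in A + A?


A + A = {a + a' : a, a' ∈ A}; |A| = 5.
General bounds: 2|A| - 1 ≤ |A + A| ≤ |A|(|A|+1)/2, i.e. 9 ≤ |A + A| ≤ 15.
Lower bound 2|A|-1 is attained iff A is an arithmetic progression.
Enumerate sums a + a' for a ≤ a' (symmetric, so this suffices):
a = -4: -4+-4=-8, -4+-2=-6, -4+-1=-5, -4+1=-3, -4+11=7
a = -2: -2+-2=-4, -2+-1=-3, -2+1=-1, -2+11=9
a = -1: -1+-1=-2, -1+1=0, -1+11=10
a = 1: 1+1=2, 1+11=12
a = 11: 11+11=22
Distinct sums: {-8, -6, -5, -4, -3, -2, -1, 0, 2, 7, 9, 10, 12, 22}
|A + A| = 14

|A + A| = 14


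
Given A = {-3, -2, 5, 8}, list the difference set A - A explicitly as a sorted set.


A - A = {a - a' : a, a' ∈ A}.
Compute a - a' for each ordered pair (a, a'):
a = -3: -3--3=0, -3--2=-1, -3-5=-8, -3-8=-11
a = -2: -2--3=1, -2--2=0, -2-5=-7, -2-8=-10
a = 5: 5--3=8, 5--2=7, 5-5=0, 5-8=-3
a = 8: 8--3=11, 8--2=10, 8-5=3, 8-8=0
Collecting distinct values (and noting 0 appears from a-a):
A - A = {-11, -10, -8, -7, -3, -1, 0, 1, 3, 7, 8, 10, 11}
|A - A| = 13

A - A = {-11, -10, -8, -7, -3, -1, 0, 1, 3, 7, 8, 10, 11}


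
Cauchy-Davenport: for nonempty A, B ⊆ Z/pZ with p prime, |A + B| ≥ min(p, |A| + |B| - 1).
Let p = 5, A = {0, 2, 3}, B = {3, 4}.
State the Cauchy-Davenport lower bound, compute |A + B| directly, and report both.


Cauchy-Davenport: |A + B| ≥ min(p, |A| + |B| - 1) for A, B nonempty in Z/pZ.
|A| = 3, |B| = 2, p = 5.
CD lower bound = min(5, 3 + 2 - 1) = min(5, 4) = 4.
Compute A + B mod 5 directly:
a = 0: 0+3=3, 0+4=4
a = 2: 2+3=0, 2+4=1
a = 3: 3+3=1, 3+4=2
A + B = {0, 1, 2, 3, 4}, so |A + B| = 5.
Verify: 5 ≥ 4? Yes ✓.

CD lower bound = 4, actual |A + B| = 5.


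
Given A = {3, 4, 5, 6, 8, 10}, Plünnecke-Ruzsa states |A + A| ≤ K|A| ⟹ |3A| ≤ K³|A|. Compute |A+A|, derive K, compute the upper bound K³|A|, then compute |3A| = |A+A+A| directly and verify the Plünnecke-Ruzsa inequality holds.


|A| = 6.
Step 1: Compute A + A by enumerating all 36 pairs.
A + A = {6, 7, 8, 9, 10, 11, 12, 13, 14, 15, 16, 18, 20}, so |A + A| = 13.
Step 2: Doubling constant K = |A + A|/|A| = 13/6 = 13/6 ≈ 2.1667.
Step 3: Plünnecke-Ruzsa gives |3A| ≤ K³·|A| = (2.1667)³ · 6 ≈ 61.0278.
Step 4: Compute 3A = A + A + A directly by enumerating all triples (a,b,c) ∈ A³; |3A| = 20.
Step 5: Check 20 ≤ 61.0278? Yes ✓.

K = 13/6, Plünnecke-Ruzsa bound K³|A| ≈ 61.0278, |3A| = 20, inequality holds.


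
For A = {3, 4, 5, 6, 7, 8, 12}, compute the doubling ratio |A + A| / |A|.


|A| = 7.
Compute A + A by enumerating all 49 pairs.
A + A = {6, 7, 8, 9, 10, 11, 12, 13, 14, 15, 16, 17, 18, 19, 20, 24}, so |A + A| = 16.
K = |A + A| / |A| = 16/7 (already in lowest terms) ≈ 2.2857.
Reference: AP of size 7 gives K = 13/7 ≈ 1.8571; a fully generic set of size 7 gives K ≈ 4.0000.

|A| = 7, |A + A| = 16, K = 16/7.


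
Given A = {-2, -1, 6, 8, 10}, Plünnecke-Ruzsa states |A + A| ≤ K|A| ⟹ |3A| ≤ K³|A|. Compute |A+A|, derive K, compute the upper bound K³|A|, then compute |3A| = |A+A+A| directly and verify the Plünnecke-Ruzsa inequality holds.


|A| = 5.
Step 1: Compute A + A by enumerating all 25 pairs.
A + A = {-4, -3, -2, 4, 5, 6, 7, 8, 9, 12, 14, 16, 18, 20}, so |A + A| = 14.
Step 2: Doubling constant K = |A + A|/|A| = 14/5 = 14/5 ≈ 2.8000.
Step 3: Plünnecke-Ruzsa gives |3A| ≤ K³·|A| = (2.8000)³ · 5 ≈ 109.7600.
Step 4: Compute 3A = A + A + A directly by enumerating all triples (a,b,c) ∈ A³; |3A| = 27.
Step 5: Check 27 ≤ 109.7600? Yes ✓.

K = 14/5, Plünnecke-Ruzsa bound K³|A| ≈ 109.7600, |3A| = 27, inequality holds.


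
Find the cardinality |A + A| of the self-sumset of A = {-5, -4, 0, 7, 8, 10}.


A + A = {a + a' : a, a' ∈ A}; |A| = 6.
General bounds: 2|A| - 1 ≤ |A + A| ≤ |A|(|A|+1)/2, i.e. 11 ≤ |A + A| ≤ 21.
Lower bound 2|A|-1 is attained iff A is an arithmetic progression.
Enumerate sums a + a' for a ≤ a' (symmetric, so this suffices):
a = -5: -5+-5=-10, -5+-4=-9, -5+0=-5, -5+7=2, -5+8=3, -5+10=5
a = -4: -4+-4=-8, -4+0=-4, -4+7=3, -4+8=4, -4+10=6
a = 0: 0+0=0, 0+7=7, 0+8=8, 0+10=10
a = 7: 7+7=14, 7+8=15, 7+10=17
a = 8: 8+8=16, 8+10=18
a = 10: 10+10=20
Distinct sums: {-10, -9, -8, -5, -4, 0, 2, 3, 4, 5, 6, 7, 8, 10, 14, 15, 16, 17, 18, 20}
|A + A| = 20

|A + A| = 20


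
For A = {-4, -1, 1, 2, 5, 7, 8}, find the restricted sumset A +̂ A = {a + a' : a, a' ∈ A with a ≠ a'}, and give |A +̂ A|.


Restricted sumset: A +̂ A = {a + a' : a ∈ A, a' ∈ A, a ≠ a'}.
Equivalently, take A + A and drop any sum 2a that is achievable ONLY as a + a for a ∈ A (i.e. sums representable only with equal summands).
Enumerate pairs (a, a') with a < a' (symmetric, so each unordered pair gives one sum; this covers all a ≠ a'):
  -4 + -1 = -5
  -4 + 1 = -3
  -4 + 2 = -2
  -4 + 5 = 1
  -4 + 7 = 3
  -4 + 8 = 4
  -1 + 1 = 0
  -1 + 2 = 1
  -1 + 5 = 4
  -1 + 7 = 6
  -1 + 8 = 7
  1 + 2 = 3
  1 + 5 = 6
  1 + 7 = 8
  1 + 8 = 9
  2 + 5 = 7
  2 + 7 = 9
  2 + 8 = 10
  5 + 7 = 12
  5 + 8 = 13
  7 + 8 = 15
Collected distinct sums: {-5, -3, -2, 0, 1, 3, 4, 6, 7, 8, 9, 10, 12, 13, 15}
|A +̂ A| = 15
(Reference bound: |A +̂ A| ≥ 2|A| - 3 for |A| ≥ 2, with |A| = 7 giving ≥ 11.)

|A +̂ A| = 15


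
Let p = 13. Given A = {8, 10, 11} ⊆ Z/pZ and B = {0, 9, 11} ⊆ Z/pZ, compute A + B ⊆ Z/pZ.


Work in Z/13Z: reduce every sum a + b modulo 13.
Enumerate all 9 pairs:
a = 8: 8+0=8, 8+9=4, 8+11=6
a = 10: 10+0=10, 10+9=6, 10+11=8
a = 11: 11+0=11, 11+9=7, 11+11=9
Distinct residues collected: {4, 6, 7, 8, 9, 10, 11}
|A + B| = 7 (out of 13 total residues).

A + B = {4, 6, 7, 8, 9, 10, 11}


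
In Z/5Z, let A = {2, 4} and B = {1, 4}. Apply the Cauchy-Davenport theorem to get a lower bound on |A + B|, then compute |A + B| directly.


Cauchy-Davenport: |A + B| ≥ min(p, |A| + |B| - 1) for A, B nonempty in Z/pZ.
|A| = 2, |B| = 2, p = 5.
CD lower bound = min(5, 2 + 2 - 1) = min(5, 3) = 3.
Compute A + B mod 5 directly:
a = 2: 2+1=3, 2+4=1
a = 4: 4+1=0, 4+4=3
A + B = {0, 1, 3}, so |A + B| = 3.
Verify: 3 ≥ 3? Yes ✓.

CD lower bound = 3, actual |A + B| = 3.


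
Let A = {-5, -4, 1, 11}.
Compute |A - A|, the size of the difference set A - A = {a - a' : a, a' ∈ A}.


A - A = {a - a' : a, a' ∈ A}; |A| = 4.
Bounds: 2|A|-1 ≤ |A - A| ≤ |A|² - |A| + 1, i.e. 7 ≤ |A - A| ≤ 13.
Note: 0 ∈ A - A always (from a - a). The set is symmetric: if d ∈ A - A then -d ∈ A - A.
Enumerate nonzero differences d = a - a' with a > a' (then include -d):
Positive differences: {1, 5, 6, 10, 15, 16}
Full difference set: {0} ∪ (positive diffs) ∪ (negative diffs).
|A - A| = 1 + 2·6 = 13 (matches direct enumeration: 13).

|A - A| = 13


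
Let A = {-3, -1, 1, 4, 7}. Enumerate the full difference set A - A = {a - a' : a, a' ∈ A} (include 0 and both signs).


A - A = {a - a' : a, a' ∈ A}.
Compute a - a' for each ordered pair (a, a'):
a = -3: -3--3=0, -3--1=-2, -3-1=-4, -3-4=-7, -3-7=-10
a = -1: -1--3=2, -1--1=0, -1-1=-2, -1-4=-5, -1-7=-8
a = 1: 1--3=4, 1--1=2, 1-1=0, 1-4=-3, 1-7=-6
a = 4: 4--3=7, 4--1=5, 4-1=3, 4-4=0, 4-7=-3
a = 7: 7--3=10, 7--1=8, 7-1=6, 7-4=3, 7-7=0
Collecting distinct values (and noting 0 appears from a-a):
A - A = {-10, -8, -7, -6, -5, -4, -3, -2, 0, 2, 3, 4, 5, 6, 7, 8, 10}
|A - A| = 17

A - A = {-10, -8, -7, -6, -5, -4, -3, -2, 0, 2, 3, 4, 5, 6, 7, 8, 10}


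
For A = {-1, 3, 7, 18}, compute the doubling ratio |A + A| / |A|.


|A| = 4.
Compute A + A by enumerating all 16 pairs.
A + A = {-2, 2, 6, 10, 14, 17, 21, 25, 36}, so |A + A| = 9.
K = |A + A| / |A| = 9/4 (already in lowest terms) ≈ 2.2500.
Reference: AP of size 4 gives K = 7/4 ≈ 1.7500; a fully generic set of size 4 gives K ≈ 2.5000.

|A| = 4, |A + A| = 9, K = 9/4.


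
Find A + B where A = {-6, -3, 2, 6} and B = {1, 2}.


A + B = {a + b : a ∈ A, b ∈ B}.
Enumerate all |A|·|B| = 4·2 = 8 pairs (a, b) and collect distinct sums.
a = -6: -6+1=-5, -6+2=-4
a = -3: -3+1=-2, -3+2=-1
a = 2: 2+1=3, 2+2=4
a = 6: 6+1=7, 6+2=8
Collecting distinct sums: A + B = {-5, -4, -2, -1, 3, 4, 7, 8}
|A + B| = 8

A + B = {-5, -4, -2, -1, 3, 4, 7, 8}


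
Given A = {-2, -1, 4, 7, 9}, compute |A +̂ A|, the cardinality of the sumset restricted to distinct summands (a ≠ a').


Restricted sumset: A +̂ A = {a + a' : a ∈ A, a' ∈ A, a ≠ a'}.
Equivalently, take A + A and drop any sum 2a that is achievable ONLY as a + a for a ∈ A (i.e. sums representable only with equal summands).
Enumerate pairs (a, a') with a < a' (symmetric, so each unordered pair gives one sum; this covers all a ≠ a'):
  -2 + -1 = -3
  -2 + 4 = 2
  -2 + 7 = 5
  -2 + 9 = 7
  -1 + 4 = 3
  -1 + 7 = 6
  -1 + 9 = 8
  4 + 7 = 11
  4 + 9 = 13
  7 + 9 = 16
Collected distinct sums: {-3, 2, 3, 5, 6, 7, 8, 11, 13, 16}
|A +̂ A| = 10
(Reference bound: |A +̂ A| ≥ 2|A| - 3 for |A| ≥ 2, with |A| = 5 giving ≥ 7.)

|A +̂ A| = 10


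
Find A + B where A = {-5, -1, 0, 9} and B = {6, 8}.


A + B = {a + b : a ∈ A, b ∈ B}.
Enumerate all |A|·|B| = 4·2 = 8 pairs (a, b) and collect distinct sums.
a = -5: -5+6=1, -5+8=3
a = -1: -1+6=5, -1+8=7
a = 0: 0+6=6, 0+8=8
a = 9: 9+6=15, 9+8=17
Collecting distinct sums: A + B = {1, 3, 5, 6, 7, 8, 15, 17}
|A + B| = 8

A + B = {1, 3, 5, 6, 7, 8, 15, 17}


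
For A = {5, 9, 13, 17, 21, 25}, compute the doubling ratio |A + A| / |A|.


|A| = 6.
Compute A + A by enumerating all 36 pairs.
A + A = {10, 14, 18, 22, 26, 30, 34, 38, 42, 46, 50}, so |A + A| = 11.
K = |A + A| / |A| = 11/6 (already in lowest terms) ≈ 1.8333.
Reference: AP of size 6 gives K = 11/6 ≈ 1.8333; a fully generic set of size 6 gives K ≈ 3.5000.

|A| = 6, |A + A| = 11, K = 11/6.


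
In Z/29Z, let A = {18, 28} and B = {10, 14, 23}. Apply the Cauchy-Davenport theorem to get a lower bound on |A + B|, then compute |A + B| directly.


Cauchy-Davenport: |A + B| ≥ min(p, |A| + |B| - 1) for A, B nonempty in Z/pZ.
|A| = 2, |B| = 3, p = 29.
CD lower bound = min(29, 2 + 3 - 1) = min(29, 4) = 4.
Compute A + B mod 29 directly:
a = 18: 18+10=28, 18+14=3, 18+23=12
a = 28: 28+10=9, 28+14=13, 28+23=22
A + B = {3, 9, 12, 13, 22, 28}, so |A + B| = 6.
Verify: 6 ≥ 4? Yes ✓.

CD lower bound = 4, actual |A + B| = 6.


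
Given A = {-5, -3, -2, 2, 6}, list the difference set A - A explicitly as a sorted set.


A - A = {a - a' : a, a' ∈ A}.
Compute a - a' for each ordered pair (a, a'):
a = -5: -5--5=0, -5--3=-2, -5--2=-3, -5-2=-7, -5-6=-11
a = -3: -3--5=2, -3--3=0, -3--2=-1, -3-2=-5, -3-6=-9
a = -2: -2--5=3, -2--3=1, -2--2=0, -2-2=-4, -2-6=-8
a = 2: 2--5=7, 2--3=5, 2--2=4, 2-2=0, 2-6=-4
a = 6: 6--5=11, 6--3=9, 6--2=8, 6-2=4, 6-6=0
Collecting distinct values (and noting 0 appears from a-a):
A - A = {-11, -9, -8, -7, -5, -4, -3, -2, -1, 0, 1, 2, 3, 4, 5, 7, 8, 9, 11}
|A - A| = 19

A - A = {-11, -9, -8, -7, -5, -4, -3, -2, -1, 0, 1, 2, 3, 4, 5, 7, 8, 9, 11}


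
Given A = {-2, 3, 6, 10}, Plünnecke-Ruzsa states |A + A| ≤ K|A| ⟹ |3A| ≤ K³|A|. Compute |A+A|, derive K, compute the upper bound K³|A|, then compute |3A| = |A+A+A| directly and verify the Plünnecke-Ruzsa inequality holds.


|A| = 4.
Step 1: Compute A + A by enumerating all 16 pairs.
A + A = {-4, 1, 4, 6, 8, 9, 12, 13, 16, 20}, so |A + A| = 10.
Step 2: Doubling constant K = |A + A|/|A| = 10/4 = 10/4 ≈ 2.5000.
Step 3: Plünnecke-Ruzsa gives |3A| ≤ K³·|A| = (2.5000)³ · 4 ≈ 62.5000.
Step 4: Compute 3A = A + A + A directly by enumerating all triples (a,b,c) ∈ A³; |3A| = 19.
Step 5: Check 19 ≤ 62.5000? Yes ✓.

K = 10/4, Plünnecke-Ruzsa bound K³|A| ≈ 62.5000, |3A| = 19, inequality holds.


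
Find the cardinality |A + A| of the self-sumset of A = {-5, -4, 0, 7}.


A + A = {a + a' : a, a' ∈ A}; |A| = 4.
General bounds: 2|A| - 1 ≤ |A + A| ≤ |A|(|A|+1)/2, i.e. 7 ≤ |A + A| ≤ 10.
Lower bound 2|A|-1 is attained iff A is an arithmetic progression.
Enumerate sums a + a' for a ≤ a' (symmetric, so this suffices):
a = -5: -5+-5=-10, -5+-4=-9, -5+0=-5, -5+7=2
a = -4: -4+-4=-8, -4+0=-4, -4+7=3
a = 0: 0+0=0, 0+7=7
a = 7: 7+7=14
Distinct sums: {-10, -9, -8, -5, -4, 0, 2, 3, 7, 14}
|A + A| = 10

|A + A| = 10


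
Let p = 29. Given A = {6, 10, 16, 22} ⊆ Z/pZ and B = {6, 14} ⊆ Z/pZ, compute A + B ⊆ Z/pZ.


Work in Z/29Z: reduce every sum a + b modulo 29.
Enumerate all 8 pairs:
a = 6: 6+6=12, 6+14=20
a = 10: 10+6=16, 10+14=24
a = 16: 16+6=22, 16+14=1
a = 22: 22+6=28, 22+14=7
Distinct residues collected: {1, 7, 12, 16, 20, 22, 24, 28}
|A + B| = 8 (out of 29 total residues).

A + B = {1, 7, 12, 16, 20, 22, 24, 28}


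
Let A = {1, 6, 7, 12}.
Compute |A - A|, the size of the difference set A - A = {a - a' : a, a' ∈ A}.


A - A = {a - a' : a, a' ∈ A}; |A| = 4.
Bounds: 2|A|-1 ≤ |A - A| ≤ |A|² - |A| + 1, i.e. 7 ≤ |A - A| ≤ 13.
Note: 0 ∈ A - A always (from a - a). The set is symmetric: if d ∈ A - A then -d ∈ A - A.
Enumerate nonzero differences d = a - a' with a > a' (then include -d):
Positive differences: {1, 5, 6, 11}
Full difference set: {0} ∪ (positive diffs) ∪ (negative diffs).
|A - A| = 1 + 2·4 = 9 (matches direct enumeration: 9).

|A - A| = 9


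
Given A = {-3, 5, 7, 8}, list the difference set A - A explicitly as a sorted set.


A - A = {a - a' : a, a' ∈ A}.
Compute a - a' for each ordered pair (a, a'):
a = -3: -3--3=0, -3-5=-8, -3-7=-10, -3-8=-11
a = 5: 5--3=8, 5-5=0, 5-7=-2, 5-8=-3
a = 7: 7--3=10, 7-5=2, 7-7=0, 7-8=-1
a = 8: 8--3=11, 8-5=3, 8-7=1, 8-8=0
Collecting distinct values (and noting 0 appears from a-a):
A - A = {-11, -10, -8, -3, -2, -1, 0, 1, 2, 3, 8, 10, 11}
|A - A| = 13

A - A = {-11, -10, -8, -3, -2, -1, 0, 1, 2, 3, 8, 10, 11}


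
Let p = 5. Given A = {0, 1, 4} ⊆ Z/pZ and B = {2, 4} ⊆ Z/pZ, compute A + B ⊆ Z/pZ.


Work in Z/5Z: reduce every sum a + b modulo 5.
Enumerate all 6 pairs:
a = 0: 0+2=2, 0+4=4
a = 1: 1+2=3, 1+4=0
a = 4: 4+2=1, 4+4=3
Distinct residues collected: {0, 1, 2, 3, 4}
|A + B| = 5 (out of 5 total residues).

A + B = {0, 1, 2, 3, 4}


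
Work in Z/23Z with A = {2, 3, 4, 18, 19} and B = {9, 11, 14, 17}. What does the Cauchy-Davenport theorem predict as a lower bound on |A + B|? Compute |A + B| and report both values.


Cauchy-Davenport: |A + B| ≥ min(p, |A| + |B| - 1) for A, B nonempty in Z/pZ.
|A| = 5, |B| = 4, p = 23.
CD lower bound = min(23, 5 + 4 - 1) = min(23, 8) = 8.
Compute A + B mod 23 directly:
a = 2: 2+9=11, 2+11=13, 2+14=16, 2+17=19
a = 3: 3+9=12, 3+11=14, 3+14=17, 3+17=20
a = 4: 4+9=13, 4+11=15, 4+14=18, 4+17=21
a = 18: 18+9=4, 18+11=6, 18+14=9, 18+17=12
a = 19: 19+9=5, 19+11=7, 19+14=10, 19+17=13
A + B = {4, 5, 6, 7, 9, 10, 11, 12, 13, 14, 15, 16, 17, 18, 19, 20, 21}, so |A + B| = 17.
Verify: 17 ≥ 8? Yes ✓.

CD lower bound = 8, actual |A + B| = 17.


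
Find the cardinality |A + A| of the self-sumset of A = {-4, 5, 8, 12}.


A + A = {a + a' : a, a' ∈ A}; |A| = 4.
General bounds: 2|A| - 1 ≤ |A + A| ≤ |A|(|A|+1)/2, i.e. 7 ≤ |A + A| ≤ 10.
Lower bound 2|A|-1 is attained iff A is an arithmetic progression.
Enumerate sums a + a' for a ≤ a' (symmetric, so this suffices):
a = -4: -4+-4=-8, -4+5=1, -4+8=4, -4+12=8
a = 5: 5+5=10, 5+8=13, 5+12=17
a = 8: 8+8=16, 8+12=20
a = 12: 12+12=24
Distinct sums: {-8, 1, 4, 8, 10, 13, 16, 17, 20, 24}
|A + A| = 10

|A + A| = 10


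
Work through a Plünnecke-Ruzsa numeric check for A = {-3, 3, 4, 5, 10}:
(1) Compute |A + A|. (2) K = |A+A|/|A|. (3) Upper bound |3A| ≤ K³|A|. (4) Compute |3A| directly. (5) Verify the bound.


|A| = 5.
Step 1: Compute A + A by enumerating all 25 pairs.
A + A = {-6, 0, 1, 2, 6, 7, 8, 9, 10, 13, 14, 15, 20}, so |A + A| = 13.
Step 2: Doubling constant K = |A + A|/|A| = 13/5 = 13/5 ≈ 2.6000.
Step 3: Plünnecke-Ruzsa gives |3A| ≤ K³·|A| = (2.6000)³ · 5 ≈ 87.8800.
Step 4: Compute 3A = A + A + A directly by enumerating all triples (a,b,c) ∈ A³; |3A| = 25.
Step 5: Check 25 ≤ 87.8800? Yes ✓.

K = 13/5, Plünnecke-Ruzsa bound K³|A| ≈ 87.8800, |3A| = 25, inequality holds.


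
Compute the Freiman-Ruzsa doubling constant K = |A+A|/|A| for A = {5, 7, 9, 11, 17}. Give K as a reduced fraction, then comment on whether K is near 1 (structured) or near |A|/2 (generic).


|A| = 5.
Compute A + A by enumerating all 25 pairs.
A + A = {10, 12, 14, 16, 18, 20, 22, 24, 26, 28, 34}, so |A + A| = 11.
K = |A + A| / |A| = 11/5 (already in lowest terms) ≈ 2.2000.
Reference: AP of size 5 gives K = 9/5 ≈ 1.8000; a fully generic set of size 5 gives K ≈ 3.0000.

|A| = 5, |A + A| = 11, K = 11/5.


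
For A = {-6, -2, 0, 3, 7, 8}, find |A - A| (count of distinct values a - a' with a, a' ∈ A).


A - A = {a - a' : a, a' ∈ A}; |A| = 6.
Bounds: 2|A|-1 ≤ |A - A| ≤ |A|² - |A| + 1, i.e. 11 ≤ |A - A| ≤ 31.
Note: 0 ∈ A - A always (from a - a). The set is symmetric: if d ∈ A - A then -d ∈ A - A.
Enumerate nonzero differences d = a - a' with a > a' (then include -d):
Positive differences: {1, 2, 3, 4, 5, 6, 7, 8, 9, 10, 13, 14}
Full difference set: {0} ∪ (positive diffs) ∪ (negative diffs).
|A - A| = 1 + 2·12 = 25 (matches direct enumeration: 25).

|A - A| = 25


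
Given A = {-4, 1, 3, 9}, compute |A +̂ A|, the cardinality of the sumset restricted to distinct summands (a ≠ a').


Restricted sumset: A +̂ A = {a + a' : a ∈ A, a' ∈ A, a ≠ a'}.
Equivalently, take A + A and drop any sum 2a that is achievable ONLY as a + a for a ∈ A (i.e. sums representable only with equal summands).
Enumerate pairs (a, a') with a < a' (symmetric, so each unordered pair gives one sum; this covers all a ≠ a'):
  -4 + 1 = -3
  -4 + 3 = -1
  -4 + 9 = 5
  1 + 3 = 4
  1 + 9 = 10
  3 + 9 = 12
Collected distinct sums: {-3, -1, 4, 5, 10, 12}
|A +̂ A| = 6
(Reference bound: |A +̂ A| ≥ 2|A| - 3 for |A| ≥ 2, with |A| = 4 giving ≥ 5.)

|A +̂ A| = 6


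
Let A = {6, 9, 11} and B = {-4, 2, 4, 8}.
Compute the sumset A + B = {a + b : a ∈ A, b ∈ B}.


A + B = {a + b : a ∈ A, b ∈ B}.
Enumerate all |A|·|B| = 3·4 = 12 pairs (a, b) and collect distinct sums.
a = 6: 6+-4=2, 6+2=8, 6+4=10, 6+8=14
a = 9: 9+-4=5, 9+2=11, 9+4=13, 9+8=17
a = 11: 11+-4=7, 11+2=13, 11+4=15, 11+8=19
Collecting distinct sums: A + B = {2, 5, 7, 8, 10, 11, 13, 14, 15, 17, 19}
|A + B| = 11

A + B = {2, 5, 7, 8, 10, 11, 13, 14, 15, 17, 19}


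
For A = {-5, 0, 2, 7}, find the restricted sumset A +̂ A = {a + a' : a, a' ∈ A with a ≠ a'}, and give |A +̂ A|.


Restricted sumset: A +̂ A = {a + a' : a ∈ A, a' ∈ A, a ≠ a'}.
Equivalently, take A + A and drop any sum 2a that is achievable ONLY as a + a for a ∈ A (i.e. sums representable only with equal summands).
Enumerate pairs (a, a') with a < a' (symmetric, so each unordered pair gives one sum; this covers all a ≠ a'):
  -5 + 0 = -5
  -5 + 2 = -3
  -5 + 7 = 2
  0 + 2 = 2
  0 + 7 = 7
  2 + 7 = 9
Collected distinct sums: {-5, -3, 2, 7, 9}
|A +̂ A| = 5
(Reference bound: |A +̂ A| ≥ 2|A| - 3 for |A| ≥ 2, with |A| = 4 giving ≥ 5.)

|A +̂ A| = 5


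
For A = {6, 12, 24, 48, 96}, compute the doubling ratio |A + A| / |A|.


|A| = 5.
Compute A + A by enumerating all 25 pairs.
A + A = {12, 18, 24, 30, 36, 48, 54, 60, 72, 96, 102, 108, 120, 144, 192}, so |A + A| = 15.
K = |A + A| / |A| = 15/5 = 3/1 ≈ 3.0000.
Reference: AP of size 5 gives K = 9/5 ≈ 1.8000; a fully generic set of size 5 gives K ≈ 3.0000.

|A| = 5, |A + A| = 15, K = 15/5 = 3/1.


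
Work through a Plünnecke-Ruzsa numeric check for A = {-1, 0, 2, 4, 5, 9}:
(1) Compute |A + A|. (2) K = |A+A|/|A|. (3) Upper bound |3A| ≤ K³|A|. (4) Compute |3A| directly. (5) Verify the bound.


|A| = 6.
Step 1: Compute A + A by enumerating all 36 pairs.
A + A = {-2, -1, 0, 1, 2, 3, 4, 5, 6, 7, 8, 9, 10, 11, 13, 14, 18}, so |A + A| = 17.
Step 2: Doubling constant K = |A + A|/|A| = 17/6 = 17/6 ≈ 2.8333.
Step 3: Plünnecke-Ruzsa gives |3A| ≤ K³·|A| = (2.8333)³ · 6 ≈ 136.4722.
Step 4: Compute 3A = A + A + A directly by enumerating all triples (a,b,c) ∈ A³; |3A| = 27.
Step 5: Check 27 ≤ 136.4722? Yes ✓.

K = 17/6, Plünnecke-Ruzsa bound K³|A| ≈ 136.4722, |3A| = 27, inequality holds.


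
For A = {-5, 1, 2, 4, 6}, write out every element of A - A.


A - A = {a - a' : a, a' ∈ A}.
Compute a - a' for each ordered pair (a, a'):
a = -5: -5--5=0, -5-1=-6, -5-2=-7, -5-4=-9, -5-6=-11
a = 1: 1--5=6, 1-1=0, 1-2=-1, 1-4=-3, 1-6=-5
a = 2: 2--5=7, 2-1=1, 2-2=0, 2-4=-2, 2-6=-4
a = 4: 4--5=9, 4-1=3, 4-2=2, 4-4=0, 4-6=-2
a = 6: 6--5=11, 6-1=5, 6-2=4, 6-4=2, 6-6=0
Collecting distinct values (and noting 0 appears from a-a):
A - A = {-11, -9, -7, -6, -5, -4, -3, -2, -1, 0, 1, 2, 3, 4, 5, 6, 7, 9, 11}
|A - A| = 19

A - A = {-11, -9, -7, -6, -5, -4, -3, -2, -1, 0, 1, 2, 3, 4, 5, 6, 7, 9, 11}


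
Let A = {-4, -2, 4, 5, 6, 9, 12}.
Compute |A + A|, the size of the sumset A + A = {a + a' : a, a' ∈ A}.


A + A = {a + a' : a, a' ∈ A}; |A| = 7.
General bounds: 2|A| - 1 ≤ |A + A| ≤ |A|(|A|+1)/2, i.e. 13 ≤ |A + A| ≤ 28.
Lower bound 2|A|-1 is attained iff A is an arithmetic progression.
Enumerate sums a + a' for a ≤ a' (symmetric, so this suffices):
a = -4: -4+-4=-8, -4+-2=-6, -4+4=0, -4+5=1, -4+6=2, -4+9=5, -4+12=8
a = -2: -2+-2=-4, -2+4=2, -2+5=3, -2+6=4, -2+9=7, -2+12=10
a = 4: 4+4=8, 4+5=9, 4+6=10, 4+9=13, 4+12=16
a = 5: 5+5=10, 5+6=11, 5+9=14, 5+12=17
a = 6: 6+6=12, 6+9=15, 6+12=18
a = 9: 9+9=18, 9+12=21
a = 12: 12+12=24
Distinct sums: {-8, -6, -4, 0, 1, 2, 3, 4, 5, 7, 8, 9, 10, 11, 12, 13, 14, 15, 16, 17, 18, 21, 24}
|A + A| = 23

|A + A| = 23


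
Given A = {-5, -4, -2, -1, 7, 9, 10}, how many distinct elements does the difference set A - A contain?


A - A = {a - a' : a, a' ∈ A}; |A| = 7.
Bounds: 2|A|-1 ≤ |A - A| ≤ |A|² - |A| + 1, i.e. 13 ≤ |A - A| ≤ 43.
Note: 0 ∈ A - A always (from a - a). The set is symmetric: if d ∈ A - A then -d ∈ A - A.
Enumerate nonzero differences d = a - a' with a > a' (then include -d):
Positive differences: {1, 2, 3, 4, 8, 9, 10, 11, 12, 13, 14, 15}
Full difference set: {0} ∪ (positive diffs) ∪ (negative diffs).
|A - A| = 1 + 2·12 = 25 (matches direct enumeration: 25).

|A - A| = 25


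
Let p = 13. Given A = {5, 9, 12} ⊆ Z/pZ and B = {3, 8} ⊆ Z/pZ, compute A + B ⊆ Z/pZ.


Work in Z/13Z: reduce every sum a + b modulo 13.
Enumerate all 6 pairs:
a = 5: 5+3=8, 5+8=0
a = 9: 9+3=12, 9+8=4
a = 12: 12+3=2, 12+8=7
Distinct residues collected: {0, 2, 4, 7, 8, 12}
|A + B| = 6 (out of 13 total residues).

A + B = {0, 2, 4, 7, 8, 12}


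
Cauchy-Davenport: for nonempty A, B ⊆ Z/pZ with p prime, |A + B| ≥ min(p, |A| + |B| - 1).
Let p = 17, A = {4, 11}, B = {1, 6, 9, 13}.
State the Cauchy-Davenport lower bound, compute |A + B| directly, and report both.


Cauchy-Davenport: |A + B| ≥ min(p, |A| + |B| - 1) for A, B nonempty in Z/pZ.
|A| = 2, |B| = 4, p = 17.
CD lower bound = min(17, 2 + 4 - 1) = min(17, 5) = 5.
Compute A + B mod 17 directly:
a = 4: 4+1=5, 4+6=10, 4+9=13, 4+13=0
a = 11: 11+1=12, 11+6=0, 11+9=3, 11+13=7
A + B = {0, 3, 5, 7, 10, 12, 13}, so |A + B| = 7.
Verify: 7 ≥ 5? Yes ✓.

CD lower bound = 5, actual |A + B| = 7.


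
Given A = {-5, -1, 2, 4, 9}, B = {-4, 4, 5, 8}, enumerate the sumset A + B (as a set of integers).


A + B = {a + b : a ∈ A, b ∈ B}.
Enumerate all |A|·|B| = 5·4 = 20 pairs (a, b) and collect distinct sums.
a = -5: -5+-4=-9, -5+4=-1, -5+5=0, -5+8=3
a = -1: -1+-4=-5, -1+4=3, -1+5=4, -1+8=7
a = 2: 2+-4=-2, 2+4=6, 2+5=7, 2+8=10
a = 4: 4+-4=0, 4+4=8, 4+5=9, 4+8=12
a = 9: 9+-4=5, 9+4=13, 9+5=14, 9+8=17
Collecting distinct sums: A + B = {-9, -5, -2, -1, 0, 3, 4, 5, 6, 7, 8, 9, 10, 12, 13, 14, 17}
|A + B| = 17

A + B = {-9, -5, -2, -1, 0, 3, 4, 5, 6, 7, 8, 9, 10, 12, 13, 14, 17}


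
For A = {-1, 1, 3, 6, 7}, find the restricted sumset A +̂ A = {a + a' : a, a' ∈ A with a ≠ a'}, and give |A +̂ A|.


Restricted sumset: A +̂ A = {a + a' : a ∈ A, a' ∈ A, a ≠ a'}.
Equivalently, take A + A and drop any sum 2a that is achievable ONLY as a + a for a ∈ A (i.e. sums representable only with equal summands).
Enumerate pairs (a, a') with a < a' (symmetric, so each unordered pair gives one sum; this covers all a ≠ a'):
  -1 + 1 = 0
  -1 + 3 = 2
  -1 + 6 = 5
  -1 + 7 = 6
  1 + 3 = 4
  1 + 6 = 7
  1 + 7 = 8
  3 + 6 = 9
  3 + 7 = 10
  6 + 7 = 13
Collected distinct sums: {0, 2, 4, 5, 6, 7, 8, 9, 10, 13}
|A +̂ A| = 10
(Reference bound: |A +̂ A| ≥ 2|A| - 3 for |A| ≥ 2, with |A| = 5 giving ≥ 7.)

|A +̂ A| = 10


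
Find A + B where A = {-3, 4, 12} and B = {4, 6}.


A + B = {a + b : a ∈ A, b ∈ B}.
Enumerate all |A|·|B| = 3·2 = 6 pairs (a, b) and collect distinct sums.
a = -3: -3+4=1, -3+6=3
a = 4: 4+4=8, 4+6=10
a = 12: 12+4=16, 12+6=18
Collecting distinct sums: A + B = {1, 3, 8, 10, 16, 18}
|A + B| = 6

A + B = {1, 3, 8, 10, 16, 18}


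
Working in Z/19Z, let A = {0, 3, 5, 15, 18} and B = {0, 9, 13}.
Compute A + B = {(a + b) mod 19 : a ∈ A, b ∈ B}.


Work in Z/19Z: reduce every sum a + b modulo 19.
Enumerate all 15 pairs:
a = 0: 0+0=0, 0+9=9, 0+13=13
a = 3: 3+0=3, 3+9=12, 3+13=16
a = 5: 5+0=5, 5+9=14, 5+13=18
a = 15: 15+0=15, 15+9=5, 15+13=9
a = 18: 18+0=18, 18+9=8, 18+13=12
Distinct residues collected: {0, 3, 5, 8, 9, 12, 13, 14, 15, 16, 18}
|A + B| = 11 (out of 19 total residues).

A + B = {0, 3, 5, 8, 9, 12, 13, 14, 15, 16, 18}


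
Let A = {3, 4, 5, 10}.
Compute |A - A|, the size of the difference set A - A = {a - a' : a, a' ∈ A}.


A - A = {a - a' : a, a' ∈ A}; |A| = 4.
Bounds: 2|A|-1 ≤ |A - A| ≤ |A|² - |A| + 1, i.e. 7 ≤ |A - A| ≤ 13.
Note: 0 ∈ A - A always (from a - a). The set is symmetric: if d ∈ A - A then -d ∈ A - A.
Enumerate nonzero differences d = a - a' with a > a' (then include -d):
Positive differences: {1, 2, 5, 6, 7}
Full difference set: {0} ∪ (positive diffs) ∪ (negative diffs).
|A - A| = 1 + 2·5 = 11 (matches direct enumeration: 11).

|A - A| = 11


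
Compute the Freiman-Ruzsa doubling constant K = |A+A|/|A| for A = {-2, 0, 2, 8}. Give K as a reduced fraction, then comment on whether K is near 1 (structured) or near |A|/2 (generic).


|A| = 4.
Compute A + A by enumerating all 16 pairs.
A + A = {-4, -2, 0, 2, 4, 6, 8, 10, 16}, so |A + A| = 9.
K = |A + A| / |A| = 9/4 (already in lowest terms) ≈ 2.2500.
Reference: AP of size 4 gives K = 7/4 ≈ 1.7500; a fully generic set of size 4 gives K ≈ 2.5000.

|A| = 4, |A + A| = 9, K = 9/4.


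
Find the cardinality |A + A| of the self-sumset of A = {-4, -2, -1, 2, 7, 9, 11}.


A + A = {a + a' : a, a' ∈ A}; |A| = 7.
General bounds: 2|A| - 1 ≤ |A + A| ≤ |A|(|A|+1)/2, i.e. 13 ≤ |A + A| ≤ 28.
Lower bound 2|A|-1 is attained iff A is an arithmetic progression.
Enumerate sums a + a' for a ≤ a' (symmetric, so this suffices):
a = -4: -4+-4=-8, -4+-2=-6, -4+-1=-5, -4+2=-2, -4+7=3, -4+9=5, -4+11=7
a = -2: -2+-2=-4, -2+-1=-3, -2+2=0, -2+7=5, -2+9=7, -2+11=9
a = -1: -1+-1=-2, -1+2=1, -1+7=6, -1+9=8, -1+11=10
a = 2: 2+2=4, 2+7=9, 2+9=11, 2+11=13
a = 7: 7+7=14, 7+9=16, 7+11=18
a = 9: 9+9=18, 9+11=20
a = 11: 11+11=22
Distinct sums: {-8, -6, -5, -4, -3, -2, 0, 1, 3, 4, 5, 6, 7, 8, 9, 10, 11, 13, 14, 16, 18, 20, 22}
|A + A| = 23

|A + A| = 23


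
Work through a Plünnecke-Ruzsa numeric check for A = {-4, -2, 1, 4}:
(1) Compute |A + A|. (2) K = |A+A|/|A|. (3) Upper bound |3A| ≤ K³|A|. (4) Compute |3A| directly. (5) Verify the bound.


|A| = 4.
Step 1: Compute A + A by enumerating all 16 pairs.
A + A = {-8, -6, -4, -3, -1, 0, 2, 5, 8}, so |A + A| = 9.
Step 2: Doubling constant K = |A + A|/|A| = 9/4 = 9/4 ≈ 2.2500.
Step 3: Plünnecke-Ruzsa gives |3A| ≤ K³·|A| = (2.2500)³ · 4 ≈ 45.5625.
Step 4: Compute 3A = A + A + A directly by enumerating all triples (a,b,c) ∈ A³; |3A| = 16.
Step 5: Check 16 ≤ 45.5625? Yes ✓.

K = 9/4, Plünnecke-Ruzsa bound K³|A| ≈ 45.5625, |3A| = 16, inequality holds.


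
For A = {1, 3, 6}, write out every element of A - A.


A - A = {a - a' : a, a' ∈ A}.
Compute a - a' for each ordered pair (a, a'):
a = 1: 1-1=0, 1-3=-2, 1-6=-5
a = 3: 3-1=2, 3-3=0, 3-6=-3
a = 6: 6-1=5, 6-3=3, 6-6=0
Collecting distinct values (and noting 0 appears from a-a):
A - A = {-5, -3, -2, 0, 2, 3, 5}
|A - A| = 7

A - A = {-5, -3, -2, 0, 2, 3, 5}


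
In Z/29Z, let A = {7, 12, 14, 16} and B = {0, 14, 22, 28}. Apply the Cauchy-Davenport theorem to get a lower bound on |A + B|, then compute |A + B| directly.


Cauchy-Davenport: |A + B| ≥ min(p, |A| + |B| - 1) for A, B nonempty in Z/pZ.
|A| = 4, |B| = 4, p = 29.
CD lower bound = min(29, 4 + 4 - 1) = min(29, 7) = 7.
Compute A + B mod 29 directly:
a = 7: 7+0=7, 7+14=21, 7+22=0, 7+28=6
a = 12: 12+0=12, 12+14=26, 12+22=5, 12+28=11
a = 14: 14+0=14, 14+14=28, 14+22=7, 14+28=13
a = 16: 16+0=16, 16+14=1, 16+22=9, 16+28=15
A + B = {0, 1, 5, 6, 7, 9, 11, 12, 13, 14, 15, 16, 21, 26, 28}, so |A + B| = 15.
Verify: 15 ≥ 7? Yes ✓.

CD lower bound = 7, actual |A + B| = 15.


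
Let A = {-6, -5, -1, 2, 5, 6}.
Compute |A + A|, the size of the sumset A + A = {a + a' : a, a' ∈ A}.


A + A = {a + a' : a, a' ∈ A}; |A| = 6.
General bounds: 2|A| - 1 ≤ |A + A| ≤ |A|(|A|+1)/2, i.e. 11 ≤ |A + A| ≤ 21.
Lower bound 2|A|-1 is attained iff A is an arithmetic progression.
Enumerate sums a + a' for a ≤ a' (symmetric, so this suffices):
a = -6: -6+-6=-12, -6+-5=-11, -6+-1=-7, -6+2=-4, -6+5=-1, -6+6=0
a = -5: -5+-5=-10, -5+-1=-6, -5+2=-3, -5+5=0, -5+6=1
a = -1: -1+-1=-2, -1+2=1, -1+5=4, -1+6=5
a = 2: 2+2=4, 2+5=7, 2+6=8
a = 5: 5+5=10, 5+6=11
a = 6: 6+6=12
Distinct sums: {-12, -11, -10, -7, -6, -4, -3, -2, -1, 0, 1, 4, 5, 7, 8, 10, 11, 12}
|A + A| = 18

|A + A| = 18


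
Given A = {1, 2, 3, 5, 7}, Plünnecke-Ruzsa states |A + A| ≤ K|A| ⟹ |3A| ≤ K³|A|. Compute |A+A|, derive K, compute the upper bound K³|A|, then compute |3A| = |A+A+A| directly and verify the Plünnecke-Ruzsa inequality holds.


|A| = 5.
Step 1: Compute A + A by enumerating all 25 pairs.
A + A = {2, 3, 4, 5, 6, 7, 8, 9, 10, 12, 14}, so |A + A| = 11.
Step 2: Doubling constant K = |A + A|/|A| = 11/5 = 11/5 ≈ 2.2000.
Step 3: Plünnecke-Ruzsa gives |3A| ≤ K³·|A| = (2.2000)³ · 5 ≈ 53.2400.
Step 4: Compute 3A = A + A + A directly by enumerating all triples (a,b,c) ∈ A³; |3A| = 17.
Step 5: Check 17 ≤ 53.2400? Yes ✓.

K = 11/5, Plünnecke-Ruzsa bound K³|A| ≈ 53.2400, |3A| = 17, inequality holds.


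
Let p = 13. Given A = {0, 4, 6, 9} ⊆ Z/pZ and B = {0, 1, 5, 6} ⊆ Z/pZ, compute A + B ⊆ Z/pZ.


Work in Z/13Z: reduce every sum a + b modulo 13.
Enumerate all 16 pairs:
a = 0: 0+0=0, 0+1=1, 0+5=5, 0+6=6
a = 4: 4+0=4, 4+1=5, 4+5=9, 4+6=10
a = 6: 6+0=6, 6+1=7, 6+5=11, 6+6=12
a = 9: 9+0=9, 9+1=10, 9+5=1, 9+6=2
Distinct residues collected: {0, 1, 2, 4, 5, 6, 7, 9, 10, 11, 12}
|A + B| = 11 (out of 13 total residues).

A + B = {0, 1, 2, 4, 5, 6, 7, 9, 10, 11, 12}


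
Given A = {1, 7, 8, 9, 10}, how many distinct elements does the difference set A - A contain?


A - A = {a - a' : a, a' ∈ A}; |A| = 5.
Bounds: 2|A|-1 ≤ |A - A| ≤ |A|² - |A| + 1, i.e. 9 ≤ |A - A| ≤ 21.
Note: 0 ∈ A - A always (from a - a). The set is symmetric: if d ∈ A - A then -d ∈ A - A.
Enumerate nonzero differences d = a - a' with a > a' (then include -d):
Positive differences: {1, 2, 3, 6, 7, 8, 9}
Full difference set: {0} ∪ (positive diffs) ∪ (negative diffs).
|A - A| = 1 + 2·7 = 15 (matches direct enumeration: 15).

|A - A| = 15


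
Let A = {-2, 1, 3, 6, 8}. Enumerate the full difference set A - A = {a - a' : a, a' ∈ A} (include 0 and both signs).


A - A = {a - a' : a, a' ∈ A}.
Compute a - a' for each ordered pair (a, a'):
a = -2: -2--2=0, -2-1=-3, -2-3=-5, -2-6=-8, -2-8=-10
a = 1: 1--2=3, 1-1=0, 1-3=-2, 1-6=-5, 1-8=-7
a = 3: 3--2=5, 3-1=2, 3-3=0, 3-6=-3, 3-8=-5
a = 6: 6--2=8, 6-1=5, 6-3=3, 6-6=0, 6-8=-2
a = 8: 8--2=10, 8-1=7, 8-3=5, 8-6=2, 8-8=0
Collecting distinct values (and noting 0 appears from a-a):
A - A = {-10, -8, -7, -5, -3, -2, 0, 2, 3, 5, 7, 8, 10}
|A - A| = 13

A - A = {-10, -8, -7, -5, -3, -2, 0, 2, 3, 5, 7, 8, 10}


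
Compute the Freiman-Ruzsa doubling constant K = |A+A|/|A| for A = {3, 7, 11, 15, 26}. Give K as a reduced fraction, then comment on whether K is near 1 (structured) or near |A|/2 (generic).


|A| = 5.
Compute A + A by enumerating all 25 pairs.
A + A = {6, 10, 14, 18, 22, 26, 29, 30, 33, 37, 41, 52}, so |A + A| = 12.
K = |A + A| / |A| = 12/5 (already in lowest terms) ≈ 2.4000.
Reference: AP of size 5 gives K = 9/5 ≈ 1.8000; a fully generic set of size 5 gives K ≈ 3.0000.

|A| = 5, |A + A| = 12, K = 12/5.


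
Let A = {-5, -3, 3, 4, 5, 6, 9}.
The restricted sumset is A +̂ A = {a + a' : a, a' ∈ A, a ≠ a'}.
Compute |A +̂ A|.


Restricted sumset: A +̂ A = {a + a' : a ∈ A, a' ∈ A, a ≠ a'}.
Equivalently, take A + A and drop any sum 2a that is achievable ONLY as a + a for a ∈ A (i.e. sums representable only with equal summands).
Enumerate pairs (a, a') with a < a' (symmetric, so each unordered pair gives one sum; this covers all a ≠ a'):
  -5 + -3 = -8
  -5 + 3 = -2
  -5 + 4 = -1
  -5 + 5 = 0
  -5 + 6 = 1
  -5 + 9 = 4
  -3 + 3 = 0
  -3 + 4 = 1
  -3 + 5 = 2
  -3 + 6 = 3
  -3 + 9 = 6
  3 + 4 = 7
  3 + 5 = 8
  3 + 6 = 9
  3 + 9 = 12
  4 + 5 = 9
  4 + 6 = 10
  4 + 9 = 13
  5 + 6 = 11
  5 + 9 = 14
  6 + 9 = 15
Collected distinct sums: {-8, -2, -1, 0, 1, 2, 3, 4, 6, 7, 8, 9, 10, 11, 12, 13, 14, 15}
|A +̂ A| = 18
(Reference bound: |A +̂ A| ≥ 2|A| - 3 for |A| ≥ 2, with |A| = 7 giving ≥ 11.)

|A +̂ A| = 18


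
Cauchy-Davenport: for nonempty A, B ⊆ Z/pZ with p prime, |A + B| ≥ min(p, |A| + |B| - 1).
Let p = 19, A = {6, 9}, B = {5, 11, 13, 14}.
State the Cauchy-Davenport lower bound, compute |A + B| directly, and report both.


Cauchy-Davenport: |A + B| ≥ min(p, |A| + |B| - 1) for A, B nonempty in Z/pZ.
|A| = 2, |B| = 4, p = 19.
CD lower bound = min(19, 2 + 4 - 1) = min(19, 5) = 5.
Compute A + B mod 19 directly:
a = 6: 6+5=11, 6+11=17, 6+13=0, 6+14=1
a = 9: 9+5=14, 9+11=1, 9+13=3, 9+14=4
A + B = {0, 1, 3, 4, 11, 14, 17}, so |A + B| = 7.
Verify: 7 ≥ 5? Yes ✓.

CD lower bound = 5, actual |A + B| = 7.


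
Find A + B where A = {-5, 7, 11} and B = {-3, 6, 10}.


A + B = {a + b : a ∈ A, b ∈ B}.
Enumerate all |A|·|B| = 3·3 = 9 pairs (a, b) and collect distinct sums.
a = -5: -5+-3=-8, -5+6=1, -5+10=5
a = 7: 7+-3=4, 7+6=13, 7+10=17
a = 11: 11+-3=8, 11+6=17, 11+10=21
Collecting distinct sums: A + B = {-8, 1, 4, 5, 8, 13, 17, 21}
|A + B| = 8

A + B = {-8, 1, 4, 5, 8, 13, 17, 21}


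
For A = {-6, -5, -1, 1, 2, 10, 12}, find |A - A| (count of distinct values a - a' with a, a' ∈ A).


A - A = {a - a' : a, a' ∈ A}; |A| = 7.
Bounds: 2|A|-1 ≤ |A - A| ≤ |A|² - |A| + 1, i.e. 13 ≤ |A - A| ≤ 43.
Note: 0 ∈ A - A always (from a - a). The set is symmetric: if d ∈ A - A then -d ∈ A - A.
Enumerate nonzero differences d = a - a' with a > a' (then include -d):
Positive differences: {1, 2, 3, 4, 5, 6, 7, 8, 9, 10, 11, 13, 15, 16, 17, 18}
Full difference set: {0} ∪ (positive diffs) ∪ (negative diffs).
|A - A| = 1 + 2·16 = 33 (matches direct enumeration: 33).

|A - A| = 33


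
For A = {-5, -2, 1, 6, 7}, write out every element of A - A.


A - A = {a - a' : a, a' ∈ A}.
Compute a - a' for each ordered pair (a, a'):
a = -5: -5--5=0, -5--2=-3, -5-1=-6, -5-6=-11, -5-7=-12
a = -2: -2--5=3, -2--2=0, -2-1=-3, -2-6=-8, -2-7=-9
a = 1: 1--5=6, 1--2=3, 1-1=0, 1-6=-5, 1-7=-6
a = 6: 6--5=11, 6--2=8, 6-1=5, 6-6=0, 6-7=-1
a = 7: 7--5=12, 7--2=9, 7-1=6, 7-6=1, 7-7=0
Collecting distinct values (and noting 0 appears from a-a):
A - A = {-12, -11, -9, -8, -6, -5, -3, -1, 0, 1, 3, 5, 6, 8, 9, 11, 12}
|A - A| = 17

A - A = {-12, -11, -9, -8, -6, -5, -3, -1, 0, 1, 3, 5, 6, 8, 9, 11, 12}


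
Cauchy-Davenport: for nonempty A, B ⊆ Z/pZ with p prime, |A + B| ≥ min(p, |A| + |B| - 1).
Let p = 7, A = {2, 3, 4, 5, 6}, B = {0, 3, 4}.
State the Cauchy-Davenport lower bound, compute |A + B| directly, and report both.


Cauchy-Davenport: |A + B| ≥ min(p, |A| + |B| - 1) for A, B nonempty in Z/pZ.
|A| = 5, |B| = 3, p = 7.
CD lower bound = min(7, 5 + 3 - 1) = min(7, 7) = 7.
Compute A + B mod 7 directly:
a = 2: 2+0=2, 2+3=5, 2+4=6
a = 3: 3+0=3, 3+3=6, 3+4=0
a = 4: 4+0=4, 4+3=0, 4+4=1
a = 5: 5+0=5, 5+3=1, 5+4=2
a = 6: 6+0=6, 6+3=2, 6+4=3
A + B = {0, 1, 2, 3, 4, 5, 6}, so |A + B| = 7.
Verify: 7 ≥ 7? Yes ✓.

CD lower bound = 7, actual |A + B| = 7.


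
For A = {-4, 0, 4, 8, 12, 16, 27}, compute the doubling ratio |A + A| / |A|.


|A| = 7.
Compute A + A by enumerating all 49 pairs.
A + A = {-8, -4, 0, 4, 8, 12, 16, 20, 23, 24, 27, 28, 31, 32, 35, 39, 43, 54}, so |A + A| = 18.
K = |A + A| / |A| = 18/7 (already in lowest terms) ≈ 2.5714.
Reference: AP of size 7 gives K = 13/7 ≈ 1.8571; a fully generic set of size 7 gives K ≈ 4.0000.

|A| = 7, |A + A| = 18, K = 18/7.


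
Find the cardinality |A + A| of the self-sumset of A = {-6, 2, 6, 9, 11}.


A + A = {a + a' : a, a' ∈ A}; |A| = 5.
General bounds: 2|A| - 1 ≤ |A + A| ≤ |A|(|A|+1)/2, i.e. 9 ≤ |A + A| ≤ 15.
Lower bound 2|A|-1 is attained iff A is an arithmetic progression.
Enumerate sums a + a' for a ≤ a' (symmetric, so this suffices):
a = -6: -6+-6=-12, -6+2=-4, -6+6=0, -6+9=3, -6+11=5
a = 2: 2+2=4, 2+6=8, 2+9=11, 2+11=13
a = 6: 6+6=12, 6+9=15, 6+11=17
a = 9: 9+9=18, 9+11=20
a = 11: 11+11=22
Distinct sums: {-12, -4, 0, 3, 4, 5, 8, 11, 12, 13, 15, 17, 18, 20, 22}
|A + A| = 15

|A + A| = 15


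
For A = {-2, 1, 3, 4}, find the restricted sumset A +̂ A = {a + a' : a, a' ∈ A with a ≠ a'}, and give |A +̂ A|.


Restricted sumset: A +̂ A = {a + a' : a ∈ A, a' ∈ A, a ≠ a'}.
Equivalently, take A + A and drop any sum 2a that is achievable ONLY as a + a for a ∈ A (i.e. sums representable only with equal summands).
Enumerate pairs (a, a') with a < a' (symmetric, so each unordered pair gives one sum; this covers all a ≠ a'):
  -2 + 1 = -1
  -2 + 3 = 1
  -2 + 4 = 2
  1 + 3 = 4
  1 + 4 = 5
  3 + 4 = 7
Collected distinct sums: {-1, 1, 2, 4, 5, 7}
|A +̂ A| = 6
(Reference bound: |A +̂ A| ≥ 2|A| - 3 for |A| ≥ 2, with |A| = 4 giving ≥ 5.)

|A +̂ A| = 6


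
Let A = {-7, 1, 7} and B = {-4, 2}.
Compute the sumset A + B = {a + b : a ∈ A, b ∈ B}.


A + B = {a + b : a ∈ A, b ∈ B}.
Enumerate all |A|·|B| = 3·2 = 6 pairs (a, b) and collect distinct sums.
a = -7: -7+-4=-11, -7+2=-5
a = 1: 1+-4=-3, 1+2=3
a = 7: 7+-4=3, 7+2=9
Collecting distinct sums: A + B = {-11, -5, -3, 3, 9}
|A + B| = 5

A + B = {-11, -5, -3, 3, 9}


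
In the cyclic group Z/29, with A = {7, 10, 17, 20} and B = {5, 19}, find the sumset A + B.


Work in Z/29Z: reduce every sum a + b modulo 29.
Enumerate all 8 pairs:
a = 7: 7+5=12, 7+19=26
a = 10: 10+5=15, 10+19=0
a = 17: 17+5=22, 17+19=7
a = 20: 20+5=25, 20+19=10
Distinct residues collected: {0, 7, 10, 12, 15, 22, 25, 26}
|A + B| = 8 (out of 29 total residues).

A + B = {0, 7, 10, 12, 15, 22, 25, 26}


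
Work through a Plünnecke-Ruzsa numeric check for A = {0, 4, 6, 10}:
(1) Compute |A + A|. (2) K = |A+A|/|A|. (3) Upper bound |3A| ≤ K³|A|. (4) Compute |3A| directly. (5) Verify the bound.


|A| = 4.
Step 1: Compute A + A by enumerating all 16 pairs.
A + A = {0, 4, 6, 8, 10, 12, 14, 16, 20}, so |A + A| = 9.
Step 2: Doubling constant K = |A + A|/|A| = 9/4 = 9/4 ≈ 2.2500.
Step 3: Plünnecke-Ruzsa gives |3A| ≤ K³·|A| = (2.2500)³ · 4 ≈ 45.5625.
Step 4: Compute 3A = A + A + A directly by enumerating all triples (a,b,c) ∈ A³; |3A| = 14.
Step 5: Check 14 ≤ 45.5625? Yes ✓.

K = 9/4, Plünnecke-Ruzsa bound K³|A| ≈ 45.5625, |3A| = 14, inequality holds.
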